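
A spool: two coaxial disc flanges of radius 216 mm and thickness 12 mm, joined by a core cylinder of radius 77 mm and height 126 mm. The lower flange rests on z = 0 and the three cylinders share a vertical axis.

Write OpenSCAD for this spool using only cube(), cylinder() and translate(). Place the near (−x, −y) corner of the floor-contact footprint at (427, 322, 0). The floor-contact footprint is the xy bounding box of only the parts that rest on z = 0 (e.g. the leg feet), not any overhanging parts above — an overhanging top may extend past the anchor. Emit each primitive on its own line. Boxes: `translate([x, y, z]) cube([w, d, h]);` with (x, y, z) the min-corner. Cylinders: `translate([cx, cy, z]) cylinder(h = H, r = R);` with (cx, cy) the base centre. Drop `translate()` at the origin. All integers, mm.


translate([643, 538, 0]) cylinder(h = 12, r = 216);
translate([643, 538, 12]) cylinder(h = 126, r = 77);
translate([643, 538, 138]) cylinder(h = 12, r = 216);


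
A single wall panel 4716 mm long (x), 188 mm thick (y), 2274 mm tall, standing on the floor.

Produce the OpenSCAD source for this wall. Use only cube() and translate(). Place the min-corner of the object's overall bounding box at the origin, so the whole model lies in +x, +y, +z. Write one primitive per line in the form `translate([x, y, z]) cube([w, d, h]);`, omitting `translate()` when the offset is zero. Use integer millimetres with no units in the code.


cube([4716, 188, 2274]);


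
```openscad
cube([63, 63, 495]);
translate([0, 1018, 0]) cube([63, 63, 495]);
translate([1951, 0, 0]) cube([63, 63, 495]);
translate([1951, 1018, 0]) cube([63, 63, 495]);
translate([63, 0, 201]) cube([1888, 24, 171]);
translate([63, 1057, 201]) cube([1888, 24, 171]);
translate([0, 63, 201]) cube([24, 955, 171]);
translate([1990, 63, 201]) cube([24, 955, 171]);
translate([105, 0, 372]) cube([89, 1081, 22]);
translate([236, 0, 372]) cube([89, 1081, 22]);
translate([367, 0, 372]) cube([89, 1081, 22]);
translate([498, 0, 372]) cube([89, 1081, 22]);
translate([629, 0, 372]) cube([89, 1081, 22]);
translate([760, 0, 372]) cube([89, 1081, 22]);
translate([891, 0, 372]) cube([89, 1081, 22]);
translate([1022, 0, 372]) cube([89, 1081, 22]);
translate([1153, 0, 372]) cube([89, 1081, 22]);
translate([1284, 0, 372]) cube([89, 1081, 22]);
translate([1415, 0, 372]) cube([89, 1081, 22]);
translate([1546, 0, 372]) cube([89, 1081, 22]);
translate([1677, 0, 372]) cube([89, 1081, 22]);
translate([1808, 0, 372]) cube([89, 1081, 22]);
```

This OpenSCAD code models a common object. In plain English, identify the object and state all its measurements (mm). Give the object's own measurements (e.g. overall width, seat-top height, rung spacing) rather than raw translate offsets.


A bed frame 2014 mm long (x) by 1081 mm wide (y). Four 63×63 mm corner posts, 495 mm tall, at the corners of the footprint. Four rails of 24 mm thickness and 171 mm height run between adjacent posts with their undersides at z = 201 mm, their outer faces flush with the outside of the frame (the two x-running rails run between the posts' inner faces; the two y-running rails run between the posts' inner faces). 14 slats, each 89 mm wide (x) and 22 mm thick, lie across the top of the two x-running rails, running the full 1081 mm width of the frame in y; along x they sit between the end posts with a 42 mm gap after the −x posts and between neighbouring slats, leaving 54 mm before the +x posts.


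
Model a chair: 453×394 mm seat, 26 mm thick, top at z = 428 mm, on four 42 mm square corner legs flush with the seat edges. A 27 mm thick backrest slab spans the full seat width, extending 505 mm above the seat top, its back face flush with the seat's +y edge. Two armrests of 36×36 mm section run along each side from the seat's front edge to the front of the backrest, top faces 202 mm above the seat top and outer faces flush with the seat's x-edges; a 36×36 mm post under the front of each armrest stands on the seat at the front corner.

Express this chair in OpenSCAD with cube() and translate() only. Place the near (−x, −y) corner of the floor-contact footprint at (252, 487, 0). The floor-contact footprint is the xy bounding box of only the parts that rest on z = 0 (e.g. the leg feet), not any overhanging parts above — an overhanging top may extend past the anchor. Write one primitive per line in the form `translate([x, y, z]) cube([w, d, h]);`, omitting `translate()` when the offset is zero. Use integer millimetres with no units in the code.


// leg_h = 428 - 26 = 402
// arm post h = 202 - 36 = 166
translate([252, 487, 402]) cube([453, 394, 26]);
translate([252, 487, 0]) cube([42, 42, 402]);
translate([663, 487, 0]) cube([42, 42, 402]);
translate([252, 839, 0]) cube([42, 42, 402]);
translate([663, 839, 0]) cube([42, 42, 402]);
translate([252, 854, 428]) cube([453, 27, 505]);
translate([252, 487, 594]) cube([36, 367, 36]);
translate([669, 487, 594]) cube([36, 367, 36]);
translate([252, 487, 428]) cube([36, 36, 166]);
translate([669, 487, 428]) cube([36, 36, 166]);


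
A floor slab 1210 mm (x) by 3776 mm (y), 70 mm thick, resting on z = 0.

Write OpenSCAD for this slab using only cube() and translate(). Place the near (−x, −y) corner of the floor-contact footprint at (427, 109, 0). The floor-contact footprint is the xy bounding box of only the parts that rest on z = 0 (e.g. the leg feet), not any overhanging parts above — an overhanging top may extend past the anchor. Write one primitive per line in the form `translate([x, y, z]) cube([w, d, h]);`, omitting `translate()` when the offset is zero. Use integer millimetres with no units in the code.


translate([427, 109, 0]) cube([1210, 3776, 70]);


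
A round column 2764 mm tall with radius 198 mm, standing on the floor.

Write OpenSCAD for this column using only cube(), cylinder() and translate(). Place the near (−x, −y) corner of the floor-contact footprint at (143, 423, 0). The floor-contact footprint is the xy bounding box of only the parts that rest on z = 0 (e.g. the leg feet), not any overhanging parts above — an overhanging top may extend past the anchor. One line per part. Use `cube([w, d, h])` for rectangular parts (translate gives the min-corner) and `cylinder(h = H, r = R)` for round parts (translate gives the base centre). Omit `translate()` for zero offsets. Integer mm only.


translate([341, 621, 0]) cylinder(h = 2764, r = 198);


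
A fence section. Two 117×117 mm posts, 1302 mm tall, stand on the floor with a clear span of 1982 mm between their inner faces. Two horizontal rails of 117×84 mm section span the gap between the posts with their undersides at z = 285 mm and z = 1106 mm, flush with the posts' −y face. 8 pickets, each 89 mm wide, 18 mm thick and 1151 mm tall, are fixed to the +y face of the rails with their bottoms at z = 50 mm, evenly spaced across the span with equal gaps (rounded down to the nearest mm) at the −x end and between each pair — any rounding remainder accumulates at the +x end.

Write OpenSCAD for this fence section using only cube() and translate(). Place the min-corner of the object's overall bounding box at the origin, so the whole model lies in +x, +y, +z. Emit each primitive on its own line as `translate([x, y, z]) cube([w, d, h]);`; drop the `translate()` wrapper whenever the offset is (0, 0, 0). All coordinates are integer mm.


cube([117, 117, 1302]);
translate([2099, 0, 0]) cube([117, 117, 1302]);
translate([117, 0, 285]) cube([1982, 117, 84]);
translate([117, 0, 1106]) cube([1982, 117, 84]);
translate([258, 117, 50]) cube([89, 18, 1151]);
translate([488, 117, 50]) cube([89, 18, 1151]);
translate([718, 117, 50]) cube([89, 18, 1151]);
translate([948, 117, 50]) cube([89, 18, 1151]);
translate([1178, 117, 50]) cube([89, 18, 1151]);
translate([1408, 117, 50]) cube([89, 18, 1151]);
translate([1638, 117, 50]) cube([89, 18, 1151]);
translate([1868, 117, 50]) cube([89, 18, 1151]);


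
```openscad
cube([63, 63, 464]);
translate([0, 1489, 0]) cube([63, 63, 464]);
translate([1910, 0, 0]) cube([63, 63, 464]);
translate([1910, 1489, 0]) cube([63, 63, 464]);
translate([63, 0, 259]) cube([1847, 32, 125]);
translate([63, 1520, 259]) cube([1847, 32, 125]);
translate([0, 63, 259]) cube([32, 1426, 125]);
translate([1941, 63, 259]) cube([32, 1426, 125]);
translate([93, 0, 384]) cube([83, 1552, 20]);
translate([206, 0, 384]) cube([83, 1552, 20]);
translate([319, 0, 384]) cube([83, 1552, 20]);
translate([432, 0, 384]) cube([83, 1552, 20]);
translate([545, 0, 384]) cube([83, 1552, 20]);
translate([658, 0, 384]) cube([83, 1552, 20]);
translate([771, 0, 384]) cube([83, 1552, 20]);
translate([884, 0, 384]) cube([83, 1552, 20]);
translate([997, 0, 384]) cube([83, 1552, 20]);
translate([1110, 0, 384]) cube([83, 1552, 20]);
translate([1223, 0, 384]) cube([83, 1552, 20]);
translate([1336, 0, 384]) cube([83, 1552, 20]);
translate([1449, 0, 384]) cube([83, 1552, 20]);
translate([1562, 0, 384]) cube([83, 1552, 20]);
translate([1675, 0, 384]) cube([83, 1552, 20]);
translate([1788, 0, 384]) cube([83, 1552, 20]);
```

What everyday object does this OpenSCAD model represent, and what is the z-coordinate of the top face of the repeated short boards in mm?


A bed frame. The slat-top height is 404 mm.

Four posts, four rails, and a row of slats — a bed frame. Slats sit on the rails at z = 259 + 125 = 384; with slat thickness 20, the top is 404 mm.


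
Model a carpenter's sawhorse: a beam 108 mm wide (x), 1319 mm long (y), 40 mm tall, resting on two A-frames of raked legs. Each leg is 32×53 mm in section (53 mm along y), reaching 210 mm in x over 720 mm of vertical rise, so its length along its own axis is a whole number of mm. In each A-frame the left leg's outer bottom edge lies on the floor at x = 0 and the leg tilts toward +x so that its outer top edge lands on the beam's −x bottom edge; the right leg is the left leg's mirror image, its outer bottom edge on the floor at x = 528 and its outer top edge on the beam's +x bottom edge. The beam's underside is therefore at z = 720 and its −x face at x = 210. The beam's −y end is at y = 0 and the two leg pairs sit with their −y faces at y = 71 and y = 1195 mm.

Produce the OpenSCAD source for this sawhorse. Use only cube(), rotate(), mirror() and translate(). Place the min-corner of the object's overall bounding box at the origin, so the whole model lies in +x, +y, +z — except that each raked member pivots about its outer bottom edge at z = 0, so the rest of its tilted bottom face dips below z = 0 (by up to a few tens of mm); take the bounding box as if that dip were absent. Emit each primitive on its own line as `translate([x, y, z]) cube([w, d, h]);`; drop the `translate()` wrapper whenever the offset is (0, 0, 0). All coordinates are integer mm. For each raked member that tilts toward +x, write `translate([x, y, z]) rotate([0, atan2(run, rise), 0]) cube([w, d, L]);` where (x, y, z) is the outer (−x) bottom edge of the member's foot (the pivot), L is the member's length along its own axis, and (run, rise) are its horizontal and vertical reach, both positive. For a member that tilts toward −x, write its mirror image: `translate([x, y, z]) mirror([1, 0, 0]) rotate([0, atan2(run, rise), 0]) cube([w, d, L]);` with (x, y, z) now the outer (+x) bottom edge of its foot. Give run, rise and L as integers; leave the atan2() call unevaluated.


translate([210, 0, 720]) cube([108, 1319, 40]);
translate([0, 71, 0]) rotate([0, atan2(210, 720), 0]) cube([32, 53, 750]);
translate([528, 71, 0]) mirror([1, 0, 0]) rotate([0, atan2(210, 720), 0]) cube([32, 53, 750]);
translate([0, 1195, 0]) rotate([0, atan2(210, 720), 0]) cube([32, 53, 750]);
translate([528, 1195, 0]) mirror([1, 0, 0]) rotate([0, atan2(210, 720), 0]) cube([32, 53, 750]);


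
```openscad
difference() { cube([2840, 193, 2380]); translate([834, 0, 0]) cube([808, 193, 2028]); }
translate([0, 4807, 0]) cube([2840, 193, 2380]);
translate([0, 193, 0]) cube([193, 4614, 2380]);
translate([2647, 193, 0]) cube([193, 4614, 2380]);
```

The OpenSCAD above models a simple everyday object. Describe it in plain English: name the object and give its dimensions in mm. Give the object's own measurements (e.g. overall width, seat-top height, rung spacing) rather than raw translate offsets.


A single room: four walls, each 2380 mm tall and 193 mm thick, enclosing an outside footprint 2840×5000 mm (x × y), no floor or roof. The front and back walls (−y and +y sides) run the full x-width; the side walls fit between their inner faces. A door opening 808 mm wide and 2028 mm tall is cut through the front wall from the floor up, its −x edge 834 mm from the wall's −x end.


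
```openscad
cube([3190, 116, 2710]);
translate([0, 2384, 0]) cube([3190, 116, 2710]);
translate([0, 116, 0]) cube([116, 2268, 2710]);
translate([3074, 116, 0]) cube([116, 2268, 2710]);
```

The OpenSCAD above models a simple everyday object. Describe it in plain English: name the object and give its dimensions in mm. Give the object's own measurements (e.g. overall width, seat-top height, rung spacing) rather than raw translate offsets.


The wall frame of a small rectangular building: four walls, each 2710 mm tall and 116 mm thick, enclosing a footprint 3190 mm (x) by 2500 mm (y) outside-to-outside, with no floor or roof. The front and back walls (the −y and +y sides) span the full width; the two side walls fit between them.


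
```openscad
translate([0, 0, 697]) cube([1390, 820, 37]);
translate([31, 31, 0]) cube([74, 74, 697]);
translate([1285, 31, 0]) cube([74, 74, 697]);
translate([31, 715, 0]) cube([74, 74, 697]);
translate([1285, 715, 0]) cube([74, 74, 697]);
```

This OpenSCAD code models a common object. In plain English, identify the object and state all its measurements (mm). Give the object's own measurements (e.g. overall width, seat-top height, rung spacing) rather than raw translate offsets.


A rectangular dining table. The top is 1390×820×37 mm with its upper surface at z = 734 mm. It stands on four 74×74 mm square legs, each inset 31 mm from the nearest pair of top edges, running from the floor to the underside of the top.


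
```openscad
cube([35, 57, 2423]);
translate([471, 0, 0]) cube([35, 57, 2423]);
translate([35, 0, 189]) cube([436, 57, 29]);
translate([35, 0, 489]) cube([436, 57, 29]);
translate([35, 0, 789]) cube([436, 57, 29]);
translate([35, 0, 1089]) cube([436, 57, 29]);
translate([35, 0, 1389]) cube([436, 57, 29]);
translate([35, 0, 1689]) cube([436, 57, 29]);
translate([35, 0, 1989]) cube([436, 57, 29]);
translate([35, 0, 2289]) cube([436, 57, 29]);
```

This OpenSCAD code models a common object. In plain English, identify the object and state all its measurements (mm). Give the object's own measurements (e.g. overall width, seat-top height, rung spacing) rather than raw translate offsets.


A straight ladder. Two 35×57 mm vertical rails, 2423 mm tall, stand 506 mm apart (outside-to-outside) with their front faces coplanar on the −y side. 8 rungs, each 57 mm deep and 29 mm tall, span between the inner faces of the rails, front faces flush with the rails. The lowest rung's underside is at z = 189 mm and rungs are spaced 300 mm apart (underside to underside).


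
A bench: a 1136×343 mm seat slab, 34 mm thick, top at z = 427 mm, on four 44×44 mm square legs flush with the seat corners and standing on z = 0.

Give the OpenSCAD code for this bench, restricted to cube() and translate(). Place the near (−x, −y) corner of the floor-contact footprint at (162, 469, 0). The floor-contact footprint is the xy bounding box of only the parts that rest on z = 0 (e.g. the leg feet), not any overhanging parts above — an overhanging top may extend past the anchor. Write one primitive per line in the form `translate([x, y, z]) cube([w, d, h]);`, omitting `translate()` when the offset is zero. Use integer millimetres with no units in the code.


// leg_h = 427 − 34 = 393
translate([162, 469, 393]) cube([1136, 343, 34]);
translate([162, 469, 0]) cube([44, 44, 393]);
translate([162, 768, 0]) cube([44, 44, 393]);
translate([1254, 469, 0]) cube([44, 44, 393]);
translate([1254, 768, 0]) cube([44, 44, 393]);


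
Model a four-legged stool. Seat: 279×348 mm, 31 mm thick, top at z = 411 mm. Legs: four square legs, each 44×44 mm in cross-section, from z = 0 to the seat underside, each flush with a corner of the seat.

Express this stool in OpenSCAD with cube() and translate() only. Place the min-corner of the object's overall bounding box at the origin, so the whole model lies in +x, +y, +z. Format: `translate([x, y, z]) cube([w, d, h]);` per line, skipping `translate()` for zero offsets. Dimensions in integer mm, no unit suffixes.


translate([0, 0, 380]) cube([279, 348, 31]);
cube([44, 44, 380]);
translate([235, 0, 0]) cube([44, 44, 380]);
translate([0, 304, 0]) cube([44, 44, 380]);
translate([235, 304, 0]) cube([44, 44, 380]);


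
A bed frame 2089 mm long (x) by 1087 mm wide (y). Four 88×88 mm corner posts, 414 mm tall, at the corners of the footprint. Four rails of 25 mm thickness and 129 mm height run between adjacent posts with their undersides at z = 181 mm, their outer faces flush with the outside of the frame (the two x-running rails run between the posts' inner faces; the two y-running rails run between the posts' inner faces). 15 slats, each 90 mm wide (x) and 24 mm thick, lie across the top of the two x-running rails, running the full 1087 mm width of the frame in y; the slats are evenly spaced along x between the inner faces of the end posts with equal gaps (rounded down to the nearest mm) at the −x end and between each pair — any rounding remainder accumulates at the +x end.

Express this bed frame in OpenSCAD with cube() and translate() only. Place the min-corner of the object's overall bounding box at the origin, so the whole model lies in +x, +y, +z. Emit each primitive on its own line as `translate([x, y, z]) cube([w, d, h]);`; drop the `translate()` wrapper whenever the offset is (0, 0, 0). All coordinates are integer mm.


cube([88, 88, 414]);
translate([0, 999, 0]) cube([88, 88, 414]);
translate([2001, 0, 0]) cube([88, 88, 414]);
translate([2001, 999, 0]) cube([88, 88, 414]);
translate([88, 0, 181]) cube([1913, 25, 129]);
translate([88, 1062, 181]) cube([1913, 25, 129]);
translate([0, 88, 181]) cube([25, 911, 129]);
translate([2064, 88, 181]) cube([25, 911, 129]);
translate([123, 0, 310]) cube([90, 1087, 24]);
translate([248, 0, 310]) cube([90, 1087, 24]);
translate([373, 0, 310]) cube([90, 1087, 24]);
translate([498, 0, 310]) cube([90, 1087, 24]);
translate([623, 0, 310]) cube([90, 1087, 24]);
translate([748, 0, 310]) cube([90, 1087, 24]);
translate([873, 0, 310]) cube([90, 1087, 24]);
translate([998, 0, 310]) cube([90, 1087, 24]);
translate([1123, 0, 310]) cube([90, 1087, 24]);
translate([1248, 0, 310]) cube([90, 1087, 24]);
translate([1373, 0, 310]) cube([90, 1087, 24]);
translate([1498, 0, 310]) cube([90, 1087, 24]);
translate([1623, 0, 310]) cube([90, 1087, 24]);
translate([1748, 0, 310]) cube([90, 1087, 24]);
translate([1873, 0, 310]) cube([90, 1087, 24]);


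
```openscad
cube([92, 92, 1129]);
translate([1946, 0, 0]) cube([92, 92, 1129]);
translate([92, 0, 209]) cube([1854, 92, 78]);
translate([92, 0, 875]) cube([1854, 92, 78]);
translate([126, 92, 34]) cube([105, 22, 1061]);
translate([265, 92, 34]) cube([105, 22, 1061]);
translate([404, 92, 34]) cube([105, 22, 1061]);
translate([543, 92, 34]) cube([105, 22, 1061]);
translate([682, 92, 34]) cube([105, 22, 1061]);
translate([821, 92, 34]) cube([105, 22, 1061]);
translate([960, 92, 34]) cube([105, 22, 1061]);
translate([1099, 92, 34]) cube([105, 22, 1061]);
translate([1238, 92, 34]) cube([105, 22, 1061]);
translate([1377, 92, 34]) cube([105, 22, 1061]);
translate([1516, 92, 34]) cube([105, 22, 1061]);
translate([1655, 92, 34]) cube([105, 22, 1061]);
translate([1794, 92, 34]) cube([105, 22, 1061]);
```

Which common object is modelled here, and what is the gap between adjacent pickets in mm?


A fence section. The picket gap is 34 mm.

Two posts, two rails, 13 pickets — a fence section. Span 1854 mm holds 13 pickets of 105 mm with 14 equal gaps: ⌊(1854 − 13·105) / 14⌋ = 34 mm.


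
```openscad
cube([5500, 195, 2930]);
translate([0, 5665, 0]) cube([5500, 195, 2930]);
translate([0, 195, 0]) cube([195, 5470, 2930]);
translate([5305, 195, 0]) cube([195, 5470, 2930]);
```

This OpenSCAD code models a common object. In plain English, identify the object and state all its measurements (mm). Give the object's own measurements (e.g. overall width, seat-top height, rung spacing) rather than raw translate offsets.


The wall frame of a small rectangular building: four walls, each 2930 mm tall and 195 mm thick, enclosing a footprint 5500 mm (x) by 5860 mm (y) outside-to-outside, with no floor or roof. The front and back walls (the −y and +y sides) span the full width; the two side walls fit between them.


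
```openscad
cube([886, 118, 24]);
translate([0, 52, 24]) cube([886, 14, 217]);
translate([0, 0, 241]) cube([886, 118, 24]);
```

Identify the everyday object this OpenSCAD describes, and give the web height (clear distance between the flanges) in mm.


An I-beam. The web height is 217 mm.

Two wide flanges with a thin centred web — an I-beam. Overall 265 mm minus two 24 mm flanges gives a web of 265 − 2·24 = 217 mm.


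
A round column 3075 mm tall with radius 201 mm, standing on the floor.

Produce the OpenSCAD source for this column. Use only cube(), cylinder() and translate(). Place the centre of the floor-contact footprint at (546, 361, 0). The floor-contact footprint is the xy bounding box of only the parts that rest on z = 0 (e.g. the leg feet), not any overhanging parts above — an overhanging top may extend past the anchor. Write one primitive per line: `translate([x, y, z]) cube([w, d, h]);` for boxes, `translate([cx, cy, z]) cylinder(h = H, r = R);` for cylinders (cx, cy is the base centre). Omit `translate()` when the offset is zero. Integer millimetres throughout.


translate([546, 361, 0]) cylinder(h = 3075, r = 201);


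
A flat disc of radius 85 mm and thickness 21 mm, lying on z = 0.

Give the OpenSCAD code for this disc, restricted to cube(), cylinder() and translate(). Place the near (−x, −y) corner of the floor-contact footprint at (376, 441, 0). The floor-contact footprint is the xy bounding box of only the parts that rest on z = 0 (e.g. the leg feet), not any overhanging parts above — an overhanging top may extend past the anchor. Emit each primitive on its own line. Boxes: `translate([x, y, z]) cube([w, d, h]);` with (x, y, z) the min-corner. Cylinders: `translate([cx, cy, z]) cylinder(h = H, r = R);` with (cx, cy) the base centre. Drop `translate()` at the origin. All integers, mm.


translate([461, 526, 0]) cylinder(h = 21, r = 85);


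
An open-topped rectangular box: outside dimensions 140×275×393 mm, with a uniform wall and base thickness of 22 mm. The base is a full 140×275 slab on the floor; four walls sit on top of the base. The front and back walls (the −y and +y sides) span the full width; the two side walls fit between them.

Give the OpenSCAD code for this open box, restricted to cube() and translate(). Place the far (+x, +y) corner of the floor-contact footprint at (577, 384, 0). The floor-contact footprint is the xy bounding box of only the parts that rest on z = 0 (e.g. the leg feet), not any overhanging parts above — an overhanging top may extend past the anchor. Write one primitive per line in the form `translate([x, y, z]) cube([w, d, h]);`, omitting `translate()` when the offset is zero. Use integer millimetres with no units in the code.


translate([437, 109, 0]) cube([140, 275, 22]);
translate([437, 109, 22]) cube([140, 22, 371]);
translate([437, 362, 22]) cube([140, 22, 371]);
translate([437, 131, 22]) cube([22, 231, 371]);
translate([555, 131, 22]) cube([22, 231, 371]);


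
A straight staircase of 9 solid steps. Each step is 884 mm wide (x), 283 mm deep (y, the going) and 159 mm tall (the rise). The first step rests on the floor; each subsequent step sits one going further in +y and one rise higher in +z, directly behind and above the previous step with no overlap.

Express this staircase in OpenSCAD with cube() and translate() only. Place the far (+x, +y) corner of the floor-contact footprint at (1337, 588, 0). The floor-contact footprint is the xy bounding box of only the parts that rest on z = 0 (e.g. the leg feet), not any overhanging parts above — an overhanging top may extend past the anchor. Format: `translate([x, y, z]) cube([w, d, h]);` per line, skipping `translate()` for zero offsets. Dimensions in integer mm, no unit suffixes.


translate([453, 305, 0]) cube([884, 283, 159]);
translate([453, 588, 159]) cube([884, 283, 159]);
translate([453, 871, 318]) cube([884, 283, 159]);
translate([453, 1154, 477]) cube([884, 283, 159]);
translate([453, 1437, 636]) cube([884, 283, 159]);
translate([453, 1720, 795]) cube([884, 283, 159]);
translate([453, 2003, 954]) cube([884, 283, 159]);
translate([453, 2286, 1113]) cube([884, 283, 159]);
translate([453, 2569, 1272]) cube([884, 283, 159]);


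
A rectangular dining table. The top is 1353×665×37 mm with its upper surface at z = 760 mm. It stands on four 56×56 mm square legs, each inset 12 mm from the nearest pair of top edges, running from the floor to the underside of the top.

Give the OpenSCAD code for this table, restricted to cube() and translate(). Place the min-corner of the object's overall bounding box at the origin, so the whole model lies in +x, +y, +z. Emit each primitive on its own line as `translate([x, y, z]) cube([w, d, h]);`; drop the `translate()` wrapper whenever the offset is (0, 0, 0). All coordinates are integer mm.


// leg_h = 760 - 37 = 723
translate([0, 0, 723]) cube([1353, 665, 37]);
translate([12, 12, 0]) cube([56, 56, 723]);
translate([1285, 12, 0]) cube([56, 56, 723]);
translate([12, 597, 0]) cube([56, 56, 723]);
translate([1285, 597, 0]) cube([56, 56, 723]);


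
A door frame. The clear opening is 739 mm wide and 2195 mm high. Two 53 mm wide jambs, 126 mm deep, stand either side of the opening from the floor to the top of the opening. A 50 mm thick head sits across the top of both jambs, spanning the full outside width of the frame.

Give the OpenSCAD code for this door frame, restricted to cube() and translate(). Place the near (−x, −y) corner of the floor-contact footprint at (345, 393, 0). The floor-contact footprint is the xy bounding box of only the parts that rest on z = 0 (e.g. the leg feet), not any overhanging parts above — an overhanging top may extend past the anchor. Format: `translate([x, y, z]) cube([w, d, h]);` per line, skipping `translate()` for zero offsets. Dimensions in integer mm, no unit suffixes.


translate([345, 393, 0]) cube([53, 126, 2195]);
translate([1137, 393, 0]) cube([53, 126, 2195]);
translate([345, 393, 2195]) cube([845, 126, 50]);


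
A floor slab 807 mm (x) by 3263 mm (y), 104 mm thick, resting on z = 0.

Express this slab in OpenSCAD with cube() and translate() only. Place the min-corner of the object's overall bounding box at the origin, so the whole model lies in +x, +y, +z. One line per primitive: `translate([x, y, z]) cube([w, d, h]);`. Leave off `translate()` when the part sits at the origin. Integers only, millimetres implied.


cube([807, 3263, 104]);


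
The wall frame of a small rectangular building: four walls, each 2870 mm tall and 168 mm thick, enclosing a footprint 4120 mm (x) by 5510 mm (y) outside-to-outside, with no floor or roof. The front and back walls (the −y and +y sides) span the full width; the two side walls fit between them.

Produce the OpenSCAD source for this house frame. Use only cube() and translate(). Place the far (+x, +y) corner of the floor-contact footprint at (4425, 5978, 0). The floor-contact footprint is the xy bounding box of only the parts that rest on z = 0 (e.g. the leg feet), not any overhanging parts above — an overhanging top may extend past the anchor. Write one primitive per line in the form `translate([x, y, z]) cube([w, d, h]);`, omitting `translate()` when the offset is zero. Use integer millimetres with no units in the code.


translate([305, 468, 0]) cube([4120, 168, 2870]);
translate([305, 5810, 0]) cube([4120, 168, 2870]);
translate([305, 636, 0]) cube([168, 5174, 2870]);
translate([4257, 636, 0]) cube([168, 5174, 2870]);


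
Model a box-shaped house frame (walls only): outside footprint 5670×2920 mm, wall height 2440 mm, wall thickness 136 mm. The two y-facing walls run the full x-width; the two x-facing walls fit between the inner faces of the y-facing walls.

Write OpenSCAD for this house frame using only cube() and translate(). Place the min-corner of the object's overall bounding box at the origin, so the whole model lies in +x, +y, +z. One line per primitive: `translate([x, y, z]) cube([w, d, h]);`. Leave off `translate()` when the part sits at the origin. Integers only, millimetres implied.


cube([5670, 136, 2440]);
translate([0, 2784, 0]) cube([5670, 136, 2440]);
translate([0, 136, 0]) cube([136, 2648, 2440]);
translate([5534, 136, 0]) cube([136, 2648, 2440]);


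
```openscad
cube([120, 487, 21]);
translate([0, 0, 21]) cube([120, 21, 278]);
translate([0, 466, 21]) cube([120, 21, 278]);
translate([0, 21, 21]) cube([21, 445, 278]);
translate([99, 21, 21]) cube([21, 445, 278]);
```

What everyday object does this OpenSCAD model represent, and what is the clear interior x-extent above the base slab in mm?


An open box. The internal width is 78 mm.

A 120×487 base slab with four walls standing on it — an open box. The base is 120 mm wide and the walls are 21 mm thick, so the internal width is 120 − 2 × 21 = 78 mm.


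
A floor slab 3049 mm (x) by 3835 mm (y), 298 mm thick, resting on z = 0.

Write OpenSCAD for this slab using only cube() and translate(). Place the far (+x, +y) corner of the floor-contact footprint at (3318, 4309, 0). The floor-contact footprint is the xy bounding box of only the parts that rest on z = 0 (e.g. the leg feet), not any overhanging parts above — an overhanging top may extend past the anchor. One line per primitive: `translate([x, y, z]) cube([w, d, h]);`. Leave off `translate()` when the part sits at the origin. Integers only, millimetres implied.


translate([269, 474, 0]) cube([3049, 3835, 298]);


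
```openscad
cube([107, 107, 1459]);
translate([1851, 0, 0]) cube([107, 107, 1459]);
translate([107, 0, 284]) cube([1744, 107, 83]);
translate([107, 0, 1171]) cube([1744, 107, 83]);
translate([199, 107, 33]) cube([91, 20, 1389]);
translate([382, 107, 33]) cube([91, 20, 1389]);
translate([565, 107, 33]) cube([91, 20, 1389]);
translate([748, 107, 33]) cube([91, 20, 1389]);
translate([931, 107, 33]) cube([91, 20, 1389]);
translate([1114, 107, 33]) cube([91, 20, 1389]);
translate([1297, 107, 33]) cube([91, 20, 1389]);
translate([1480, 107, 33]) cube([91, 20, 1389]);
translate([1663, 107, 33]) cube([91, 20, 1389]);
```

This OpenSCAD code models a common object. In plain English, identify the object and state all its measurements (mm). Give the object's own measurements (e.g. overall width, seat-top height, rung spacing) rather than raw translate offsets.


A fence section. Two 107×107 mm posts, 1459 mm tall, stand on the floor with a clear span of 1744 mm between their inner faces. Two horizontal rails of 107×83 mm section span the gap between the posts with their undersides at z = 284 mm and z = 1171 mm, flush with the posts' −y face. 9 pickets, each 91 mm wide, 20 mm thick and 1389 mm tall, are fixed to the +y face of the rails with their bottoms at z = 33 mm, spaced across the span with a 92 mm gap after the −x post and between neighbouring pickets, with 97 mm left before the +x post.


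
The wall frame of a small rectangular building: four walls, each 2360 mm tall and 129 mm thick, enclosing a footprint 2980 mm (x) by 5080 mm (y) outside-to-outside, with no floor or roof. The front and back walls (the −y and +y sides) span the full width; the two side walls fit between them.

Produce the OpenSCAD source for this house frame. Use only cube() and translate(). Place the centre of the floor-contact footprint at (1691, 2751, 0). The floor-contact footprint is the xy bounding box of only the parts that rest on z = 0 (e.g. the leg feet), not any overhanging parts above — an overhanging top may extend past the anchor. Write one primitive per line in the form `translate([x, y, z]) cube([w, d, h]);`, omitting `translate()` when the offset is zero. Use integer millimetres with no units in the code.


translate([201, 211, 0]) cube([2980, 129, 2360]);
translate([201, 5162, 0]) cube([2980, 129, 2360]);
translate([201, 340, 0]) cube([129, 4822, 2360]);
translate([3052, 340, 0]) cube([129, 4822, 2360]);


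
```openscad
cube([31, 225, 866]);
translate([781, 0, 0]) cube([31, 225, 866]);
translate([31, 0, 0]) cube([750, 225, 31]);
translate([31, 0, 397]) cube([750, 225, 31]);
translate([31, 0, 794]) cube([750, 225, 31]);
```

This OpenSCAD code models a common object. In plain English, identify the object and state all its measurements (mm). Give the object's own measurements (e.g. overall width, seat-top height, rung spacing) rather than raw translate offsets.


An open bookshelf. Two side panels, each 31 mm thick, 225 mm deep and 866 mm tall, stand 812 mm apart (outside-to-outside). Between them sit 3 shelves, each 31 mm thick and 225 mm deep, spanning the full gap between the sides. The bottom shelf rests on the floor (its underside at z = 0) and the clear gap between one shelf's top and the next shelf's underside is 366 mm.


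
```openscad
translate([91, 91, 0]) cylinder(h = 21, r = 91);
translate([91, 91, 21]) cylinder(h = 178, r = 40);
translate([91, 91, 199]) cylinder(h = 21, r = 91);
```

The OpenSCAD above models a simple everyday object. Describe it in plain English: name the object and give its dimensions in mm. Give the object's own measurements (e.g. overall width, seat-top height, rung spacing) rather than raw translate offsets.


A spool: two coaxial disc flanges of radius 91 mm and thickness 21 mm, joined by a core cylinder of radius 40 mm and height 178 mm. The lower flange rests on z = 0 and the three cylinders share a vertical axis.


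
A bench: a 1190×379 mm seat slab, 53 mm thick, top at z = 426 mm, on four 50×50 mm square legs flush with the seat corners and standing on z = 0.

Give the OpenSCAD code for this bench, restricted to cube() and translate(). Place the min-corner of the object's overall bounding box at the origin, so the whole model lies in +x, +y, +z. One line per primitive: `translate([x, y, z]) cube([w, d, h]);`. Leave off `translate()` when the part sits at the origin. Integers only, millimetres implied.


translate([0, 0, 373]) cube([1190, 379, 53]);
cube([50, 50, 373]);
translate([0, 329, 0]) cube([50, 50, 373]);
translate([1140, 0, 0]) cube([50, 50, 373]);
translate([1140, 329, 0]) cube([50, 50, 373]);


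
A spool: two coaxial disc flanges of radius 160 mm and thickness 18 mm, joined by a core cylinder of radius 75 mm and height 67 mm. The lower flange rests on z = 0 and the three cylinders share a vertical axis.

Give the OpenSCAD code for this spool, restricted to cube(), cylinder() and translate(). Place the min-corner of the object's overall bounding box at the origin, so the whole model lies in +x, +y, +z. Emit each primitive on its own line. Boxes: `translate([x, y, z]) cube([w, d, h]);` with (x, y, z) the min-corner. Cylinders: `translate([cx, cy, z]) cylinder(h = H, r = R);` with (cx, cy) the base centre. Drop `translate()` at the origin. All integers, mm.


translate([160, 160, 0]) cylinder(h = 18, r = 160);
translate([160, 160, 18]) cylinder(h = 67, r = 75);
translate([160, 160, 85]) cylinder(h = 18, r = 160);


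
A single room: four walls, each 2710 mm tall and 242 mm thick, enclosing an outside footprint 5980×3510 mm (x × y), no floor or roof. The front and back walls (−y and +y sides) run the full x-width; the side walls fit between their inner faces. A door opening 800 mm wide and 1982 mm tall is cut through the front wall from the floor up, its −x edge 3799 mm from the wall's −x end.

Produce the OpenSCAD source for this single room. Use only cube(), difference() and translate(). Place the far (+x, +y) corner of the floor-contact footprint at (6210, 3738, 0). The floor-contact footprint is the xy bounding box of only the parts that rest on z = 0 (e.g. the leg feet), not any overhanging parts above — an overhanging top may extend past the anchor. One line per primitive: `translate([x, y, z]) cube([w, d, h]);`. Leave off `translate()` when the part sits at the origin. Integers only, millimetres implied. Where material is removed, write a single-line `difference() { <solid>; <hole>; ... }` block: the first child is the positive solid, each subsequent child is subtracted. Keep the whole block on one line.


difference() { translate([230, 228, 0]) cube([5980, 242, 2710]); translate([4029, 228, 0]) cube([800, 242, 1982]); }
translate([230, 3496, 0]) cube([5980, 242, 2710]);
translate([230, 470, 0]) cube([242, 3026, 2710]);
translate([5968, 470, 0]) cube([242, 3026, 2710]);


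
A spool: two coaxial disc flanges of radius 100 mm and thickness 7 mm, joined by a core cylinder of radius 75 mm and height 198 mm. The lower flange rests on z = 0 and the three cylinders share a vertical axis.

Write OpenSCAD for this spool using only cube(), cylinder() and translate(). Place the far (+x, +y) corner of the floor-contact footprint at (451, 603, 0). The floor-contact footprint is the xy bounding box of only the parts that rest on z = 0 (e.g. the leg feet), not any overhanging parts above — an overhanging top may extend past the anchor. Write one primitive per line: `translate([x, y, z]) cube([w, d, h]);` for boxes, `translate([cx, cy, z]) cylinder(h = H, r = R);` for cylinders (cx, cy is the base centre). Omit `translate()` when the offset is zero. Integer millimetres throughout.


translate([351, 503, 0]) cylinder(h = 7, r = 100);
translate([351, 503, 7]) cylinder(h = 198, r = 75);
translate([351, 503, 205]) cylinder(h = 7, r = 100);


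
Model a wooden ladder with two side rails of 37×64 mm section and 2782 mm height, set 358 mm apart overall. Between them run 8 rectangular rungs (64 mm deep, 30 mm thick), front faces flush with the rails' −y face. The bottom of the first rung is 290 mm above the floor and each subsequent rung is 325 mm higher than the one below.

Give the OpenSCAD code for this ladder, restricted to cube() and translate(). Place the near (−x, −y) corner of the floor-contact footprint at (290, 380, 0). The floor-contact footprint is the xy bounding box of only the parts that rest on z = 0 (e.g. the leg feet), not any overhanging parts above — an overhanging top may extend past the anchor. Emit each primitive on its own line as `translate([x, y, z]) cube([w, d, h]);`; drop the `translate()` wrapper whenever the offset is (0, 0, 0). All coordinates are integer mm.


translate([290, 380, 0]) cube([37, 64, 2782]);
translate([611, 380, 0]) cube([37, 64, 2782]);
translate([327, 380, 290]) cube([284, 64, 30]);
translate([327, 380, 615]) cube([284, 64, 30]);
translate([327, 380, 940]) cube([284, 64, 30]);
translate([327, 380, 1265]) cube([284, 64, 30]);
translate([327, 380, 1590]) cube([284, 64, 30]);
translate([327, 380, 1915]) cube([284, 64, 30]);
translate([327, 380, 2240]) cube([284, 64, 30]);
translate([327, 380, 2565]) cube([284, 64, 30]);


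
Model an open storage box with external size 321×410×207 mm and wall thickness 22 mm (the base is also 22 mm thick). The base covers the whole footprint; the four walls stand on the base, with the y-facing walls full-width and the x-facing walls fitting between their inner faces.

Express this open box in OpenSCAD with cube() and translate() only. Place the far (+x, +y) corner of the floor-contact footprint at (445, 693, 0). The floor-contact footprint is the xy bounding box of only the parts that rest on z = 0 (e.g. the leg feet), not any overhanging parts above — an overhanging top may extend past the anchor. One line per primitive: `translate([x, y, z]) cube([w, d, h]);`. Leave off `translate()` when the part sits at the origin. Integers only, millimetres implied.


translate([124, 283, 0]) cube([321, 410, 22]);
translate([124, 283, 22]) cube([321, 22, 185]);
translate([124, 671, 22]) cube([321, 22, 185]);
translate([124, 305, 22]) cube([22, 366, 185]);
translate([423, 305, 22]) cube([22, 366, 185]);
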